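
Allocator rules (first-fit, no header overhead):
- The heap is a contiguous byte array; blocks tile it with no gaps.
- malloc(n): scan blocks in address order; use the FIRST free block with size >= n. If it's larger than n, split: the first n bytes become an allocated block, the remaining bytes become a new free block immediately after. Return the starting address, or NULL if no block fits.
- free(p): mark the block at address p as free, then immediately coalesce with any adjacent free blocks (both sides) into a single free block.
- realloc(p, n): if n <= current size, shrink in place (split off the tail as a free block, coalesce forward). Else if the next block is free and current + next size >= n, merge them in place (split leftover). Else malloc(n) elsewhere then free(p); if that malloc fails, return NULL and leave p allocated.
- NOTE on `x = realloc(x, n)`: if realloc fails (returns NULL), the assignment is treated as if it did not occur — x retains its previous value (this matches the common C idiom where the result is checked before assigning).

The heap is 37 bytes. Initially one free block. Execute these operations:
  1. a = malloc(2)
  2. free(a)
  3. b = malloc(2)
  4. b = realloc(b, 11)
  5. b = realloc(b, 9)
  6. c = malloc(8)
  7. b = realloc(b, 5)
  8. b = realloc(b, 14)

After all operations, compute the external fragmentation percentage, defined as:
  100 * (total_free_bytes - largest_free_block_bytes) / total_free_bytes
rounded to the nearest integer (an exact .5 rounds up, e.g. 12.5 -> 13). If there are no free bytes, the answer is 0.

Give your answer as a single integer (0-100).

Op 1: a = malloc(2) -> a = 0; heap: [0-1 ALLOC][2-36 FREE]
Op 2: free(a) -> (freed a); heap: [0-36 FREE]
Op 3: b = malloc(2) -> b = 0; heap: [0-1 ALLOC][2-36 FREE]
Op 4: b = realloc(b, 11) -> b = 0; heap: [0-10 ALLOC][11-36 FREE]
Op 5: b = realloc(b, 9) -> b = 0; heap: [0-8 ALLOC][9-36 FREE]
Op 6: c = malloc(8) -> c = 9; heap: [0-8 ALLOC][9-16 ALLOC][17-36 FREE]
Op 7: b = realloc(b, 5) -> b = 0; heap: [0-4 ALLOC][5-8 FREE][9-16 ALLOC][17-36 FREE]
Op 8: b = realloc(b, 14) -> b = 17; heap: [0-8 FREE][9-16 ALLOC][17-30 ALLOC][31-36 FREE]
Free blocks: [9 6] total_free=15 largest=9 -> 100*(15-9)/15 = 600/15 = 40

Answer: 40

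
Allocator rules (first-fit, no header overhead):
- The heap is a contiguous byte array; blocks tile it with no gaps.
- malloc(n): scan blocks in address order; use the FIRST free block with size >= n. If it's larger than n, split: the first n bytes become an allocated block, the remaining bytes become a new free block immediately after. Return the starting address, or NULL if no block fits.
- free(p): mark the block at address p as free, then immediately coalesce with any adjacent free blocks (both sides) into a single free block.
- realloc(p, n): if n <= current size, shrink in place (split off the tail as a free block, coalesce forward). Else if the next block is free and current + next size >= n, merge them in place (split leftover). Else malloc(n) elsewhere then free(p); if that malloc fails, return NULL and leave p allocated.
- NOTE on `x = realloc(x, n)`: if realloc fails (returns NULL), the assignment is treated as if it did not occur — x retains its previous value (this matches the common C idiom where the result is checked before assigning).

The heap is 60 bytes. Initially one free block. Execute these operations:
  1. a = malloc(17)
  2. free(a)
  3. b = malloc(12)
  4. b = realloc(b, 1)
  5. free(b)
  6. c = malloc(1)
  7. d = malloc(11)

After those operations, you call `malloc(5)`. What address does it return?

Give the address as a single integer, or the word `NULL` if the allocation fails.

Answer: 12

Derivation:
Op 1: a = malloc(17) -> a = 0; heap: [0-16 ALLOC][17-59 FREE]
Op 2: free(a) -> (freed a); heap: [0-59 FREE]
Op 3: b = malloc(12) -> b = 0; heap: [0-11 ALLOC][12-59 FREE]
Op 4: b = realloc(b, 1) -> b = 0; heap: [0-0 ALLOC][1-59 FREE]
Op 5: free(b) -> (freed b); heap: [0-59 FREE]
Op 6: c = malloc(1) -> c = 0; heap: [0-0 ALLOC][1-59 FREE]
Op 7: d = malloc(11) -> d = 1; heap: [0-0 ALLOC][1-11 ALLOC][12-59 FREE]
malloc(5): first-fit scan over [0-0 ALLOC][1-11 ALLOC][12-59 FREE] -> 12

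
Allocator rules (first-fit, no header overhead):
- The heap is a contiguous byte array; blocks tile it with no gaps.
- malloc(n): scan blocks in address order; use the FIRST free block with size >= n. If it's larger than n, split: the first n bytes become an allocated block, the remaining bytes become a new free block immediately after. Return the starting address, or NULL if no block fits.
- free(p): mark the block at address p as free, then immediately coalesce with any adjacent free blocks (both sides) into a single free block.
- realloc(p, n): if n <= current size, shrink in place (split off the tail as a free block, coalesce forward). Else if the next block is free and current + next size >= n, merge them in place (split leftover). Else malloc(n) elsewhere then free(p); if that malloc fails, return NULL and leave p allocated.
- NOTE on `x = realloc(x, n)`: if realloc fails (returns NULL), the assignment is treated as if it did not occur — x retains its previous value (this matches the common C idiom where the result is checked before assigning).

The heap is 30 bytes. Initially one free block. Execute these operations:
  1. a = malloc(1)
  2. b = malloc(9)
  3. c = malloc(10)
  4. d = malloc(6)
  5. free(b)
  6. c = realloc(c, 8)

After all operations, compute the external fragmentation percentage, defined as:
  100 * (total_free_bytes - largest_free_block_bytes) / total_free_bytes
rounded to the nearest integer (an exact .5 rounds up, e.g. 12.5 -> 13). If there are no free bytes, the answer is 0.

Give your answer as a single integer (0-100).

Op 1: a = malloc(1) -> a = 0; heap: [0-0 ALLOC][1-29 FREE]
Op 2: b = malloc(9) -> b = 1; heap: [0-0 ALLOC][1-9 ALLOC][10-29 FREE]
Op 3: c = malloc(10) -> c = 10; heap: [0-0 ALLOC][1-9 ALLOC][10-19 ALLOC][20-29 FREE]
Op 4: d = malloc(6) -> d = 20; heap: [0-0 ALLOC][1-9 ALLOC][10-19 ALLOC][20-25 ALLOC][26-29 FREE]
Op 5: free(b) -> (freed b); heap: [0-0 ALLOC][1-9 FREE][10-19 ALLOC][20-25 ALLOC][26-29 FREE]
Op 6: c = realloc(c, 8) -> c = 10; heap: [0-0 ALLOC][1-9 FREE][10-17 ALLOC][18-19 FREE][20-25 ALLOC][26-29 FREE]
Free blocks: [9 2 4] total_free=15 largest=9 -> 100*(15-9)/15 = 600/15 = 40

Answer: 40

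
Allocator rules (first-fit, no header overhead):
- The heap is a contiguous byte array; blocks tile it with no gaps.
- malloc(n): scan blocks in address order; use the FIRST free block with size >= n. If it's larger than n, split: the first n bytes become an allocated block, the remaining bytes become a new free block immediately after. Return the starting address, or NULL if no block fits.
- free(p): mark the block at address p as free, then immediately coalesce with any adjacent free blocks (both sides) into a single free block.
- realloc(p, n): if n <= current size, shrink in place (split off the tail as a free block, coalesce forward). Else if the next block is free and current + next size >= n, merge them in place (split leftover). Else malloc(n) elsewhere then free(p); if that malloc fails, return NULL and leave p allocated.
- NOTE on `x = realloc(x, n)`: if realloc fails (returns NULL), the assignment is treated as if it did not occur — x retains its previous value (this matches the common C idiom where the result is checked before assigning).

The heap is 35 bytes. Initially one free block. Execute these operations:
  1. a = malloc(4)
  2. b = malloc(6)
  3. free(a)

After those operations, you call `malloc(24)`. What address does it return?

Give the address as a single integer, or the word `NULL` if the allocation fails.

Op 1: a = malloc(4) -> a = 0; heap: [0-3 ALLOC][4-34 FREE]
Op 2: b = malloc(6) -> b = 4; heap: [0-3 ALLOC][4-9 ALLOC][10-34 FREE]
Op 3: free(a) -> (freed a); heap: [0-3 FREE][4-9 ALLOC][10-34 FREE]
malloc(24): first-fit scan over [0-3 FREE][4-9 ALLOC][10-34 FREE] -> 10

Answer: 10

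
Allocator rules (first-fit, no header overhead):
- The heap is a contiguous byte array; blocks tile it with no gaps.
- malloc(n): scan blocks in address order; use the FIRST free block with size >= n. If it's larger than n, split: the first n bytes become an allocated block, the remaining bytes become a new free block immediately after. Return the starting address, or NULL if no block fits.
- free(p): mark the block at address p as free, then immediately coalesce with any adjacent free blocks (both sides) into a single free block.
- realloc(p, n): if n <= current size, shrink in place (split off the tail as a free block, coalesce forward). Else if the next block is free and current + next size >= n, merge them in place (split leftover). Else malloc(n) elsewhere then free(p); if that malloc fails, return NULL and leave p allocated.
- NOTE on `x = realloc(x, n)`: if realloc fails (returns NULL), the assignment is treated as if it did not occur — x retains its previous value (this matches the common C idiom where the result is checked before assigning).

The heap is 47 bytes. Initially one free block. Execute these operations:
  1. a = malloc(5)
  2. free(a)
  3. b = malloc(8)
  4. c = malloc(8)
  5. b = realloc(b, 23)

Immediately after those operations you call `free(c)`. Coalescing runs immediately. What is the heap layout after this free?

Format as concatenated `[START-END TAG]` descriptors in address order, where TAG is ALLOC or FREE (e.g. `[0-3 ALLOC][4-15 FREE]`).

Answer: [0-15 FREE][16-38 ALLOC][39-46 FREE]

Derivation:
Op 1: a = malloc(5) -> a = 0; heap: [0-4 ALLOC][5-46 FREE]
Op 2: free(a) -> (freed a); heap: [0-46 FREE]
Op 3: b = malloc(8) -> b = 0; heap: [0-7 ALLOC][8-46 FREE]
Op 4: c = malloc(8) -> c = 8; heap: [0-7 ALLOC][8-15 ALLOC][16-46 FREE]
Op 5: b = realloc(b, 23) -> b = 16; heap: [0-7 FREE][8-15 ALLOC][16-38 ALLOC][39-46 FREE]
free(c): c = 8 -> block [8-15 ALLOC]; mark free, coalesce with adjacent free neighbors -> [0-15 FREE][16-38 ALLOC][39-46 FREE]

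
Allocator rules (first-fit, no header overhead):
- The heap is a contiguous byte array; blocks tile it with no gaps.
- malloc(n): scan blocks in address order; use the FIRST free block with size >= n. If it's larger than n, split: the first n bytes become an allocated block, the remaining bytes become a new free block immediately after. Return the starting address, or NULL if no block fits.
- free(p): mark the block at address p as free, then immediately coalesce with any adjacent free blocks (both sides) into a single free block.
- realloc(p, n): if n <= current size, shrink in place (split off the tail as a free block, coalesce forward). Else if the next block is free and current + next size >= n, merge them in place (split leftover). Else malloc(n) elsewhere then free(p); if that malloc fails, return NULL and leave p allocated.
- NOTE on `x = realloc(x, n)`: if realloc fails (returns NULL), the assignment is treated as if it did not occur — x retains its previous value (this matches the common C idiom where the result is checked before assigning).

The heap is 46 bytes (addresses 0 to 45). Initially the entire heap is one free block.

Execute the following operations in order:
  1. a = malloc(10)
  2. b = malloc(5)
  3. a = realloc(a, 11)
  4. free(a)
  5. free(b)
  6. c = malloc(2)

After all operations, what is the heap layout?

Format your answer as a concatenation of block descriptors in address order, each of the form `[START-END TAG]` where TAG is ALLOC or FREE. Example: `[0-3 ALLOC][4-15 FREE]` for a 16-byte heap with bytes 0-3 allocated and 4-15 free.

Answer: [0-1 ALLOC][2-45 FREE]

Derivation:
Op 1: a = malloc(10) -> a = 0; heap: [0-9 ALLOC][10-45 FREE]
Op 2: b = malloc(5) -> b = 10; heap: [0-9 ALLOC][10-14 ALLOC][15-45 FREE]
Op 3: a = realloc(a, 11) -> a = 15; heap: [0-9 FREE][10-14 ALLOC][15-25 ALLOC][26-45 FREE]
Op 4: free(a) -> (freed a); heap: [0-9 FREE][10-14 ALLOC][15-45 FREE]
Op 5: free(b) -> (freed b); heap: [0-45 FREE]
Op 6: c = malloc(2) -> c = 0; heap: [0-1 ALLOC][2-45 FREE]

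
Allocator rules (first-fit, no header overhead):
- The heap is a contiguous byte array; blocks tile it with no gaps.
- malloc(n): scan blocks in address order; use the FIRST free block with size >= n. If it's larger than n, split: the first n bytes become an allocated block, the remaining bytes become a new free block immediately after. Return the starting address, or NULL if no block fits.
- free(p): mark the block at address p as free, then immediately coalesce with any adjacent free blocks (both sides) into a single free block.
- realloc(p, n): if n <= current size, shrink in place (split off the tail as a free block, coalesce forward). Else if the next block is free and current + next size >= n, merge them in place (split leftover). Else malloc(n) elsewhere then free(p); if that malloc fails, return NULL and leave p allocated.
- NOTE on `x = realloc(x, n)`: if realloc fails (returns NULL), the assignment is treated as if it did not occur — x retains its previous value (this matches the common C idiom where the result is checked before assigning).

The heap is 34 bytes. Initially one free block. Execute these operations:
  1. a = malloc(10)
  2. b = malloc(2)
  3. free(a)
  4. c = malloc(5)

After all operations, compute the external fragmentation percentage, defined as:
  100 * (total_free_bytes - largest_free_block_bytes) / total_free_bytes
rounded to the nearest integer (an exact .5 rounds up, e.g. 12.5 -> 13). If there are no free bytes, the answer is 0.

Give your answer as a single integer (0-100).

Op 1: a = malloc(10) -> a = 0; heap: [0-9 ALLOC][10-33 FREE]
Op 2: b = malloc(2) -> b = 10; heap: [0-9 ALLOC][10-11 ALLOC][12-33 FREE]
Op 3: free(a) -> (freed a); heap: [0-9 FREE][10-11 ALLOC][12-33 FREE]
Op 4: c = malloc(5) -> c = 0; heap: [0-4 ALLOC][5-9 FREE][10-11 ALLOC][12-33 FREE]
Free blocks: [5 22] total_free=27 largest=22 -> 100*(27-22)/27 = 500/27 ≈ 18.519 -> rounds to 19

Answer: 19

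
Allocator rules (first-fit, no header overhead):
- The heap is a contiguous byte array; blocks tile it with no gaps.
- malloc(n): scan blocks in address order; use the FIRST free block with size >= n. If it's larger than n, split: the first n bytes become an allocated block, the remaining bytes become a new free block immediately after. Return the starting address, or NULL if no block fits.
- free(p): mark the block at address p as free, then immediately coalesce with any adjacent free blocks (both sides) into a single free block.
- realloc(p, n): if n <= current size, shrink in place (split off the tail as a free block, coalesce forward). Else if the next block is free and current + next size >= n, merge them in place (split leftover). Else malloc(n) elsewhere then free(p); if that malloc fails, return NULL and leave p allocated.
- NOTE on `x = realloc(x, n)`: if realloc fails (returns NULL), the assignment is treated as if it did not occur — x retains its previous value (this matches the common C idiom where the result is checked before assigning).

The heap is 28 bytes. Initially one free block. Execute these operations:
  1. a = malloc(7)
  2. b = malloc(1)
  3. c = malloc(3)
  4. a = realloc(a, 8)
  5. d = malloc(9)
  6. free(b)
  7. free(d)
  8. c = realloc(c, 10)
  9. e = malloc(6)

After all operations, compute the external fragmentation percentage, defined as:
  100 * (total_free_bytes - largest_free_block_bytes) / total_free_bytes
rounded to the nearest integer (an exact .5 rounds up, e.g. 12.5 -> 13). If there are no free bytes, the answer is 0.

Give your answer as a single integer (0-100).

Answer: 18

Derivation:
Op 1: a = malloc(7) -> a = 0; heap: [0-6 ALLOC][7-27 FREE]
Op 2: b = malloc(1) -> b = 7; heap: [0-6 ALLOC][7-7 ALLOC][8-27 FREE]
Op 3: c = malloc(3) -> c = 8; heap: [0-6 ALLOC][7-7 ALLOC][8-10 ALLOC][11-27 FREE]
Op 4: a = realloc(a, 8) -> a = 11; heap: [0-6 FREE][7-7 ALLOC][8-10 ALLOC][11-18 ALLOC][19-27 FREE]
Op 5: d = malloc(9) -> d = 19; heap: [0-6 FREE][7-7 ALLOC][8-10 ALLOC][11-18 ALLOC][19-27 ALLOC]
Op 6: free(b) -> (freed b); heap: [0-7 FREE][8-10 ALLOC][11-18 ALLOC][19-27 ALLOC]
Op 7: free(d) -> (freed d); heap: [0-7 FREE][8-10 ALLOC][11-18 ALLOC][19-27 FREE]
Op 8: c = realloc(c, 10) -> NULL (c unchanged); heap: [0-7 FREE][8-10 ALLOC][11-18 ALLOC][19-27 FREE]
Op 9: e = malloc(6) -> e = 0; heap: [0-5 ALLOC][6-7 FREE][8-10 ALLOC][11-18 ALLOC][19-27 FREE]
Free blocks: [2 9] total_free=11 largest=9 -> 100*(11-9)/11 = 200/11 ≈ 18.182 -> rounds to 18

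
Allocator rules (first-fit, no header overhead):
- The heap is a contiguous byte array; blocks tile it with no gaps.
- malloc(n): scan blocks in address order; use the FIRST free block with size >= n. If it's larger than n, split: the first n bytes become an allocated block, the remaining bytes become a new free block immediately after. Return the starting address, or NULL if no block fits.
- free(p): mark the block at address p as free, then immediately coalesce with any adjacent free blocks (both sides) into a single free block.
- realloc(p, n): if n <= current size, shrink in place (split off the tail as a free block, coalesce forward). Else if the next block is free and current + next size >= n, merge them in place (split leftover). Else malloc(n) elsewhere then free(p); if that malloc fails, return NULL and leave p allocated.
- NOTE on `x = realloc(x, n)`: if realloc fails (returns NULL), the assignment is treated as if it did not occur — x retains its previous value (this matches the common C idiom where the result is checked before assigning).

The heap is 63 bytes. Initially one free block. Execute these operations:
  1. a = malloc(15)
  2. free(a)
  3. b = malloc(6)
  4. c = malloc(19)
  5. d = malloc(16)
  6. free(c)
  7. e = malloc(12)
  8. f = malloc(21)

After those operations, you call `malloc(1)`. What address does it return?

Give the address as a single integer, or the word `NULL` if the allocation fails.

Answer: 18

Derivation:
Op 1: a = malloc(15) -> a = 0; heap: [0-14 ALLOC][15-62 FREE]
Op 2: free(a) -> (freed a); heap: [0-62 FREE]
Op 3: b = malloc(6) -> b = 0; heap: [0-5 ALLOC][6-62 FREE]
Op 4: c = malloc(19) -> c = 6; heap: [0-5 ALLOC][6-24 ALLOC][25-62 FREE]
Op 5: d = malloc(16) -> d = 25; heap: [0-5 ALLOC][6-24 ALLOC][25-40 ALLOC][41-62 FREE]
Op 6: free(c) -> (freed c); heap: [0-5 ALLOC][6-24 FREE][25-40 ALLOC][41-62 FREE]
Op 7: e = malloc(12) -> e = 6; heap: [0-5 ALLOC][6-17 ALLOC][18-24 FREE][25-40 ALLOC][41-62 FREE]
Op 8: f = malloc(21) -> f = 41; heap: [0-5 ALLOC][6-17 ALLOC][18-24 FREE][25-40 ALLOC][41-61 ALLOC][62-62 FREE]
malloc(1): first-fit scan over [0-5 ALLOC][6-17 ALLOC][18-24 FREE][25-40 ALLOC][41-61 ALLOC][62-62 FREE] -> 18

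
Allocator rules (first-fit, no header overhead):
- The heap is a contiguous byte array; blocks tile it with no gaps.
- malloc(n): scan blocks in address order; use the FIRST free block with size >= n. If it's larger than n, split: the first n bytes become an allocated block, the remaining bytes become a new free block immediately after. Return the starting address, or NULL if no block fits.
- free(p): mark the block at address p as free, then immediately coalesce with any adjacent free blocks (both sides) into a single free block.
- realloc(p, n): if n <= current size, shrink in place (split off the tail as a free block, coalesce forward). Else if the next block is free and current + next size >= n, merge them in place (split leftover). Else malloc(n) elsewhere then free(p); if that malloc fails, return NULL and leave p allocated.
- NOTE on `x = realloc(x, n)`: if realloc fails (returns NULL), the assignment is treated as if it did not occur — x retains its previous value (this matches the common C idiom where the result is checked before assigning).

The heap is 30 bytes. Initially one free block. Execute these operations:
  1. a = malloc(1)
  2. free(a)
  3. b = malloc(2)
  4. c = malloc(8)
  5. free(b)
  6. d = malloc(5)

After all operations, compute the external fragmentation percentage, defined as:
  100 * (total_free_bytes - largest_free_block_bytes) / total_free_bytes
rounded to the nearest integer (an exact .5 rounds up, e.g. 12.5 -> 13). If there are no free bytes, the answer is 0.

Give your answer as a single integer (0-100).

Op 1: a = malloc(1) -> a = 0; heap: [0-0 ALLOC][1-29 FREE]
Op 2: free(a) -> (freed a); heap: [0-29 FREE]
Op 3: b = malloc(2) -> b = 0; heap: [0-1 ALLOC][2-29 FREE]
Op 4: c = malloc(8) -> c = 2; heap: [0-1 ALLOC][2-9 ALLOC][10-29 FREE]
Op 5: free(b) -> (freed b); heap: [0-1 FREE][2-9 ALLOC][10-29 FREE]
Op 6: d = malloc(5) -> d = 10; heap: [0-1 FREE][2-9 ALLOC][10-14 ALLOC][15-29 FREE]
Free blocks: [2 15] total_free=17 largest=15 -> 100*(17-15)/17 = 200/17 ≈ 11.765 -> rounds to 12

Answer: 12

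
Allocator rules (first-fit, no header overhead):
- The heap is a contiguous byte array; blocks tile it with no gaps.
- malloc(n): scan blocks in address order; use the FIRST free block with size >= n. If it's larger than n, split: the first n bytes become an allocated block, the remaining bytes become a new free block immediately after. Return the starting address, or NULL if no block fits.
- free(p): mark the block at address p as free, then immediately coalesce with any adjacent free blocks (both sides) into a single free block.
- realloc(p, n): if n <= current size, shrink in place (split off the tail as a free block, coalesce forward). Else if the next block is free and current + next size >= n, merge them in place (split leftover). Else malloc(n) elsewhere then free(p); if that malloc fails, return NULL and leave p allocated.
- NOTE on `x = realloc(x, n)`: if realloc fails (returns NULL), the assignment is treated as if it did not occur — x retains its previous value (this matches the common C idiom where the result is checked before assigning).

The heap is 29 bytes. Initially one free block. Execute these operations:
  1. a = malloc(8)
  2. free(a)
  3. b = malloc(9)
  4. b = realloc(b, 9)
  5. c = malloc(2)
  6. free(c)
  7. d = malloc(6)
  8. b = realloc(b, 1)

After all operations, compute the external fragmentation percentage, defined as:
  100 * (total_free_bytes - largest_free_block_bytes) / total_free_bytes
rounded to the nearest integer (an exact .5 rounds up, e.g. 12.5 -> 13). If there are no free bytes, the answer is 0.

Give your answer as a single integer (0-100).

Answer: 36

Derivation:
Op 1: a = malloc(8) -> a = 0; heap: [0-7 ALLOC][8-28 FREE]
Op 2: free(a) -> (freed a); heap: [0-28 FREE]
Op 3: b = malloc(9) -> b = 0; heap: [0-8 ALLOC][9-28 FREE]
Op 4: b = realloc(b, 9) -> b = 0; heap: [0-8 ALLOC][9-28 FREE]
Op 5: c = malloc(2) -> c = 9; heap: [0-8 ALLOC][9-10 ALLOC][11-28 FREE]
Op 6: free(c) -> (freed c); heap: [0-8 ALLOC][9-28 FREE]
Op 7: d = malloc(6) -> d = 9; heap: [0-8 ALLOC][9-14 ALLOC][15-28 FREE]
Op 8: b = realloc(b, 1) -> b = 0; heap: [0-0 ALLOC][1-8 FREE][9-14 ALLOC][15-28 FREE]
Free blocks: [8 14] total_free=22 largest=14 -> 100*(22-14)/22 = 800/22 ≈ 36.364 -> rounds to 36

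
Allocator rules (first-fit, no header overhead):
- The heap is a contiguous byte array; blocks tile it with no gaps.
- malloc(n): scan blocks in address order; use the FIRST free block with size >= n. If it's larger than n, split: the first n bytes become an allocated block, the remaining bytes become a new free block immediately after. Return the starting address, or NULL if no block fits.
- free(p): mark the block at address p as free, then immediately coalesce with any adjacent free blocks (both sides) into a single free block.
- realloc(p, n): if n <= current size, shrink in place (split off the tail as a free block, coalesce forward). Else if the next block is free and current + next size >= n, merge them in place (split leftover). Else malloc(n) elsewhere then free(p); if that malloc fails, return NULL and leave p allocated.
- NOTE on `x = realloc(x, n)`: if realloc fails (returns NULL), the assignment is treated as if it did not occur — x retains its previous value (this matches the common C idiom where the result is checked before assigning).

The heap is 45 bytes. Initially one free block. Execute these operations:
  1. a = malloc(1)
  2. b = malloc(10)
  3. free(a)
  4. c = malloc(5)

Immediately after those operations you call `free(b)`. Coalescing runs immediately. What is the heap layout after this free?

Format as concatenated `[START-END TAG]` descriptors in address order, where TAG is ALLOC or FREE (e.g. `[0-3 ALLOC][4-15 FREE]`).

Answer: [0-10 FREE][11-15 ALLOC][16-44 FREE]

Derivation:
Op 1: a = malloc(1) -> a = 0; heap: [0-0 ALLOC][1-44 FREE]
Op 2: b = malloc(10) -> b = 1; heap: [0-0 ALLOC][1-10 ALLOC][11-44 FREE]
Op 3: free(a) -> (freed a); heap: [0-0 FREE][1-10 ALLOC][11-44 FREE]
Op 4: c = malloc(5) -> c = 11; heap: [0-0 FREE][1-10 ALLOC][11-15 ALLOC][16-44 FREE]
free(b): b = 1 -> block [1-10 ALLOC]; mark free, coalesce with adjacent free neighbors -> [0-10 FREE][11-15 ALLOC][16-44 FREE]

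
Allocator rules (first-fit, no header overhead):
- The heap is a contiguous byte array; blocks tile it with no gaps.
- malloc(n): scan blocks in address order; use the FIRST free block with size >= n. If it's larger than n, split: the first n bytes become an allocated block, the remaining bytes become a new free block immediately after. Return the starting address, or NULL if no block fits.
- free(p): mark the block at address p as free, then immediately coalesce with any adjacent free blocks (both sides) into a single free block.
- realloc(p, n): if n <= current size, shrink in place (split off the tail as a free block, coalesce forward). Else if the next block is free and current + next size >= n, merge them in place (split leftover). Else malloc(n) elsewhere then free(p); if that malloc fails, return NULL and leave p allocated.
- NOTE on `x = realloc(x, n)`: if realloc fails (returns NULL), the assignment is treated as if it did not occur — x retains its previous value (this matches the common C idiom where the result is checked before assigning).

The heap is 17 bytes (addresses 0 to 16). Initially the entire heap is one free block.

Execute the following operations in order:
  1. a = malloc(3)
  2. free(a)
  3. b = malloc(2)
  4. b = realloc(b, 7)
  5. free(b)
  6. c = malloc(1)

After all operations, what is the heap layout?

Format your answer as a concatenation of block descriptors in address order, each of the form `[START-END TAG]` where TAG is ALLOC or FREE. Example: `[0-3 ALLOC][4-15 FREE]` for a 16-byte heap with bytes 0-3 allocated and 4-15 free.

Answer: [0-0 ALLOC][1-16 FREE]

Derivation:
Op 1: a = malloc(3) -> a = 0; heap: [0-2 ALLOC][3-16 FREE]
Op 2: free(a) -> (freed a); heap: [0-16 FREE]
Op 3: b = malloc(2) -> b = 0; heap: [0-1 ALLOC][2-16 FREE]
Op 4: b = realloc(b, 7) -> b = 0; heap: [0-6 ALLOC][7-16 FREE]
Op 5: free(b) -> (freed b); heap: [0-16 FREE]
Op 6: c = malloc(1) -> c = 0; heap: [0-0 ALLOC][1-16 FREE]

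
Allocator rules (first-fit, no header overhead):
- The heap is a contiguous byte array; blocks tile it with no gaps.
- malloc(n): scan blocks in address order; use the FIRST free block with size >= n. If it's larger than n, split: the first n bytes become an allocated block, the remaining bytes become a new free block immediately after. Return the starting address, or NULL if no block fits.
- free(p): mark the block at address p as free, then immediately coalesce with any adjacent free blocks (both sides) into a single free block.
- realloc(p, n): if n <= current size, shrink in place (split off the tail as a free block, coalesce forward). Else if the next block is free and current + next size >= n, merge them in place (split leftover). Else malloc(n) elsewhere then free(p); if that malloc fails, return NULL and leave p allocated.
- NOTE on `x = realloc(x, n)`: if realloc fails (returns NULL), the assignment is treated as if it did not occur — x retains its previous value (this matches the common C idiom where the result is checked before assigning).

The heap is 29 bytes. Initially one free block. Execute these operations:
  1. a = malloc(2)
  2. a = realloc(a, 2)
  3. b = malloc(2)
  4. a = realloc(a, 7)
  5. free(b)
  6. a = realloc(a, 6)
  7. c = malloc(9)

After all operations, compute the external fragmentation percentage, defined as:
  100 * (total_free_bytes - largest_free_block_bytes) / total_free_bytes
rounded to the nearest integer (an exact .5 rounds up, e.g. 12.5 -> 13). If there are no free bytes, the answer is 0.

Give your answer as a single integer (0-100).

Answer: 29

Derivation:
Op 1: a = malloc(2) -> a = 0; heap: [0-1 ALLOC][2-28 FREE]
Op 2: a = realloc(a, 2) -> a = 0; heap: [0-1 ALLOC][2-28 FREE]
Op 3: b = malloc(2) -> b = 2; heap: [0-1 ALLOC][2-3 ALLOC][4-28 FREE]
Op 4: a = realloc(a, 7) -> a = 4; heap: [0-1 FREE][2-3 ALLOC][4-10 ALLOC][11-28 FREE]
Op 5: free(b) -> (freed b); heap: [0-3 FREE][4-10 ALLOC][11-28 FREE]
Op 6: a = realloc(a, 6) -> a = 4; heap: [0-3 FREE][4-9 ALLOC][10-28 FREE]
Op 7: c = malloc(9) -> c = 10; heap: [0-3 FREE][4-9 ALLOC][10-18 ALLOC][19-28 FREE]
Free blocks: [4 10] total_free=14 largest=10 -> 100*(14-10)/14 = 400/14 ≈ 28.571 -> rounds to 29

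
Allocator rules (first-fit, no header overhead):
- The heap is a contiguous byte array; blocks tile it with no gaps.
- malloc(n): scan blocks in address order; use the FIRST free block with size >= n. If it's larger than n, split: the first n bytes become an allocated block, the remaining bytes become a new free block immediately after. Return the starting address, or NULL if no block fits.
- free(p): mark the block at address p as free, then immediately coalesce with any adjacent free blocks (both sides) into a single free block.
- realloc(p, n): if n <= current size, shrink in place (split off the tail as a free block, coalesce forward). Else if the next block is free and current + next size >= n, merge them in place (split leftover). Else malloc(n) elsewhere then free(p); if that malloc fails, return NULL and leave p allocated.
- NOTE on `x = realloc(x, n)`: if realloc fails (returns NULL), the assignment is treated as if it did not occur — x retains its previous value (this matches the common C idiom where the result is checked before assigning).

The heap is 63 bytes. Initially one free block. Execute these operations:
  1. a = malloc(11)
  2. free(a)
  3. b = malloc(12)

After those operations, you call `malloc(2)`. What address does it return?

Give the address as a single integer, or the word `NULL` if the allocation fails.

Op 1: a = malloc(11) -> a = 0; heap: [0-10 ALLOC][11-62 FREE]
Op 2: free(a) -> (freed a); heap: [0-62 FREE]
Op 3: b = malloc(12) -> b = 0; heap: [0-11 ALLOC][12-62 FREE]
malloc(2): first-fit scan over [0-11 ALLOC][12-62 FREE] -> 12

Answer: 12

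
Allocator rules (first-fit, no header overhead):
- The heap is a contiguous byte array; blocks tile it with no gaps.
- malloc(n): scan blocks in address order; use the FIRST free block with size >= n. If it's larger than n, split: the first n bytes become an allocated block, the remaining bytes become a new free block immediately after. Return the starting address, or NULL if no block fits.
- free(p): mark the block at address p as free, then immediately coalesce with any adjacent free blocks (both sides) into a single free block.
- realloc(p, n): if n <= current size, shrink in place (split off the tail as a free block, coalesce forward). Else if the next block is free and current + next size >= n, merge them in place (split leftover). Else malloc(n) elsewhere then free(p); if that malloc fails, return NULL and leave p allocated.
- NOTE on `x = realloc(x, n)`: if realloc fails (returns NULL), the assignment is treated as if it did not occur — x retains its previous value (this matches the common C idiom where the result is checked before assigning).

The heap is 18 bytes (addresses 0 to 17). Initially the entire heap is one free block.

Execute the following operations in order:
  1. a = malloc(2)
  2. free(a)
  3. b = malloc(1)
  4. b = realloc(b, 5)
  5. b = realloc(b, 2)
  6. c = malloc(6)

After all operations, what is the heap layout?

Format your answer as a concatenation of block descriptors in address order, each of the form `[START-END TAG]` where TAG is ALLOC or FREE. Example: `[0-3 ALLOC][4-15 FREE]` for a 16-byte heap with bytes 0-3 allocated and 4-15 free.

Answer: [0-1 ALLOC][2-7 ALLOC][8-17 FREE]

Derivation:
Op 1: a = malloc(2) -> a = 0; heap: [0-1 ALLOC][2-17 FREE]
Op 2: free(a) -> (freed a); heap: [0-17 FREE]
Op 3: b = malloc(1) -> b = 0; heap: [0-0 ALLOC][1-17 FREE]
Op 4: b = realloc(b, 5) -> b = 0; heap: [0-4 ALLOC][5-17 FREE]
Op 5: b = realloc(b, 2) -> b = 0; heap: [0-1 ALLOC][2-17 FREE]
Op 6: c = malloc(6) -> c = 2; heap: [0-1 ALLOC][2-7 ALLOC][8-17 FREE]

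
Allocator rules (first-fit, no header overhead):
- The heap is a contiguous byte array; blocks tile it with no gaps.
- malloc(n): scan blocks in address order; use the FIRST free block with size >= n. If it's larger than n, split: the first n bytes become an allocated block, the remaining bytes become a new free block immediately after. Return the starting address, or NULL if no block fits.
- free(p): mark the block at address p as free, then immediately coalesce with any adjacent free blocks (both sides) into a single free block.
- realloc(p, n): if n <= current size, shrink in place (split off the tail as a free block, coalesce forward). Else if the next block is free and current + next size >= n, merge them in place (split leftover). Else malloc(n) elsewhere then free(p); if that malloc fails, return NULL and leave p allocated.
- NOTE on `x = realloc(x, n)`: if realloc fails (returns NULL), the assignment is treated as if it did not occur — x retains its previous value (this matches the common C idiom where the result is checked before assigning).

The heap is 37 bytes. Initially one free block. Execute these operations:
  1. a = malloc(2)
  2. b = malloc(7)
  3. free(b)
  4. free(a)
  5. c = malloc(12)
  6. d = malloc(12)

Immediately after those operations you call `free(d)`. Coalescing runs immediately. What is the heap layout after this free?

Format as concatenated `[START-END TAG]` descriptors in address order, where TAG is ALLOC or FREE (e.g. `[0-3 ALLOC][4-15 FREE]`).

Answer: [0-11 ALLOC][12-36 FREE]

Derivation:
Op 1: a = malloc(2) -> a = 0; heap: [0-1 ALLOC][2-36 FREE]
Op 2: b = malloc(7) -> b = 2; heap: [0-1 ALLOC][2-8 ALLOC][9-36 FREE]
Op 3: free(b) -> (freed b); heap: [0-1 ALLOC][2-36 FREE]
Op 4: free(a) -> (freed a); heap: [0-36 FREE]
Op 5: c = malloc(12) -> c = 0; heap: [0-11 ALLOC][12-36 FREE]
Op 6: d = malloc(12) -> d = 12; heap: [0-11 ALLOC][12-23 ALLOC][24-36 FREE]
free(d): d = 12 -> block [12-23 ALLOC]; mark free, coalesce with adjacent free neighbors -> [0-11 ALLOC][12-36 FREE]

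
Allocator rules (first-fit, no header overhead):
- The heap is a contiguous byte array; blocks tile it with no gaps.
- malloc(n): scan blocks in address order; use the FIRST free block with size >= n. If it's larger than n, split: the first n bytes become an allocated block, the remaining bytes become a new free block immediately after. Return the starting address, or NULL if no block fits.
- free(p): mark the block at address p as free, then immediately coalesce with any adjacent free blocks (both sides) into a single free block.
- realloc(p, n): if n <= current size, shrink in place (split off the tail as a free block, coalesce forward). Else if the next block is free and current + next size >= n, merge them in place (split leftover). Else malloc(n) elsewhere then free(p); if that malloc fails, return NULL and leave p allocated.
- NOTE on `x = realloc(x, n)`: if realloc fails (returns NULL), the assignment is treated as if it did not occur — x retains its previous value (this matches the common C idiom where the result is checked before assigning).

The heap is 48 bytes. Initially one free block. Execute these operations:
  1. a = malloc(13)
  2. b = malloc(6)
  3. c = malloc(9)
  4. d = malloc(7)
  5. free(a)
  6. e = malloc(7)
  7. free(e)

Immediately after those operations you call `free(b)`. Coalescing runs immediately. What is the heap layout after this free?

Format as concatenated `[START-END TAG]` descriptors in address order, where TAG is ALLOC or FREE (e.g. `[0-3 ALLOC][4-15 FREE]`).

Op 1: a = malloc(13) -> a = 0; heap: [0-12 ALLOC][13-47 FREE]
Op 2: b = malloc(6) -> b = 13; heap: [0-12 ALLOC][13-18 ALLOC][19-47 FREE]
Op 3: c = malloc(9) -> c = 19; heap: [0-12 ALLOC][13-18 ALLOC][19-27 ALLOC][28-47 FREE]
Op 4: d = malloc(7) -> d = 28; heap: [0-12 ALLOC][13-18 ALLOC][19-27 ALLOC][28-34 ALLOC][35-47 FREE]
Op 5: free(a) -> (freed a); heap: [0-12 FREE][13-18 ALLOC][19-27 ALLOC][28-34 ALLOC][35-47 FREE]
Op 6: e = malloc(7) -> e = 0; heap: [0-6 ALLOC][7-12 FREE][13-18 ALLOC][19-27 ALLOC][28-34 ALLOC][35-47 FREE]
Op 7: free(e) -> (freed e); heap: [0-12 FREE][13-18 ALLOC][19-27 ALLOC][28-34 ALLOC][35-47 FREE]
free(b): b = 13 -> block [13-18 ALLOC]; mark free, coalesce with adjacent free neighbors -> [0-18 FREE][19-27 ALLOC][28-34 ALLOC][35-47 FREE]

Answer: [0-18 FREE][19-27 ALLOC][28-34 ALLOC][35-47 FREE]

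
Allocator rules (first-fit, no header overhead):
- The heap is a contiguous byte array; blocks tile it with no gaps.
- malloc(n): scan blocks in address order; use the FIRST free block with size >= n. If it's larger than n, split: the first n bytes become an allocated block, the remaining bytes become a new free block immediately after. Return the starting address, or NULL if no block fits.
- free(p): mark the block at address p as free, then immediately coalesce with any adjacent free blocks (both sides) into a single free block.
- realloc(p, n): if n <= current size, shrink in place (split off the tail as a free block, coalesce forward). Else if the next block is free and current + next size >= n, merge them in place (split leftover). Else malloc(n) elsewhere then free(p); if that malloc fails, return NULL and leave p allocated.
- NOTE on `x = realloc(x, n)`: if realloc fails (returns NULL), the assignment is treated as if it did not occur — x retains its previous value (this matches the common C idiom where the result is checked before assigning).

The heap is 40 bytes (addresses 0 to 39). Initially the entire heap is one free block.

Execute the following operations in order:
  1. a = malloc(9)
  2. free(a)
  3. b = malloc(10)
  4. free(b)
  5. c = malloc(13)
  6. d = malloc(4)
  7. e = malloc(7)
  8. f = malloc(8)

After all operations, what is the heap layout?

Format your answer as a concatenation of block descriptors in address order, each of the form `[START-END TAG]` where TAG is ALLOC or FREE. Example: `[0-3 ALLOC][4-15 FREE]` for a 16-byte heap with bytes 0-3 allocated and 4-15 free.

Op 1: a = malloc(9) -> a = 0; heap: [0-8 ALLOC][9-39 FREE]
Op 2: free(a) -> (freed a); heap: [0-39 FREE]
Op 3: b = malloc(10) -> b = 0; heap: [0-9 ALLOC][10-39 FREE]
Op 4: free(b) -> (freed b); heap: [0-39 FREE]
Op 5: c = malloc(13) -> c = 0; heap: [0-12 ALLOC][13-39 FREE]
Op 6: d = malloc(4) -> d = 13; heap: [0-12 ALLOC][13-16 ALLOC][17-39 FREE]
Op 7: e = malloc(7) -> e = 17; heap: [0-12 ALLOC][13-16 ALLOC][17-23 ALLOC][24-39 FREE]
Op 8: f = malloc(8) -> f = 24; heap: [0-12 ALLOC][13-16 ALLOC][17-23 ALLOC][24-31 ALLOC][32-39 FREE]

Answer: [0-12 ALLOC][13-16 ALLOC][17-23 ALLOC][24-31 ALLOC][32-39 FREE]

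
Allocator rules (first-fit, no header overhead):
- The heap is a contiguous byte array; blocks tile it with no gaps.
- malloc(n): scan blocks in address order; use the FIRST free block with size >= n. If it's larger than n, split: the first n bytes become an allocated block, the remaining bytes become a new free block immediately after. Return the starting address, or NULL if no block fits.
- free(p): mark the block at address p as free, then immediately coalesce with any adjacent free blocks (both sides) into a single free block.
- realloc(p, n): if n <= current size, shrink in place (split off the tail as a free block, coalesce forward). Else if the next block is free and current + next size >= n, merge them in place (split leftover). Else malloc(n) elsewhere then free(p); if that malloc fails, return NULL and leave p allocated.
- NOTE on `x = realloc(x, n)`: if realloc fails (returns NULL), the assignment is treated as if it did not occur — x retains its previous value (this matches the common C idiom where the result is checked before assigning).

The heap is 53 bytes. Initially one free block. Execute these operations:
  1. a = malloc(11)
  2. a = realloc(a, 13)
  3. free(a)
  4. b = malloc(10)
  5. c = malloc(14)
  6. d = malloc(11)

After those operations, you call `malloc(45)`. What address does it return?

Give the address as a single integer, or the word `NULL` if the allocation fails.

Answer: NULL

Derivation:
Op 1: a = malloc(11) -> a = 0; heap: [0-10 ALLOC][11-52 FREE]
Op 2: a = realloc(a, 13) -> a = 0; heap: [0-12 ALLOC][13-52 FREE]
Op 3: free(a) -> (freed a); heap: [0-52 FREE]
Op 4: b = malloc(10) -> b = 0; heap: [0-9 ALLOC][10-52 FREE]
Op 5: c = malloc(14) -> c = 10; heap: [0-9 ALLOC][10-23 ALLOC][24-52 FREE]
Op 6: d = malloc(11) -> d = 24; heap: [0-9 ALLOC][10-23 ALLOC][24-34 ALLOC][35-52 FREE]
malloc(45): first-fit scan over [0-9 ALLOC][10-23 ALLOC][24-34 ALLOC][35-52 FREE] -> NULL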